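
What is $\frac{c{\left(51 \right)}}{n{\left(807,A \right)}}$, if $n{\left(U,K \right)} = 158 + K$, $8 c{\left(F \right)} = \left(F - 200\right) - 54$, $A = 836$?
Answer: $- \frac{29}{1136} \approx -0.025528$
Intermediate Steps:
$c{\left(F \right)} = - \frac{127}{4} + \frac{F}{8}$ ($c{\left(F \right)} = \frac{\left(F - 200\right) - 54}{8} = \frac{\left(-200 + F\right) - 54}{8} = \frac{-254 + F}{8} = - \frac{127}{4} + \frac{F}{8}$)
$\frac{c{\left(51 \right)}}{n{\left(807,A \right)}} = \frac{- \frac{127}{4} + \frac{1}{8} \cdot 51}{158 + 836} = \frac{- \frac{127}{4} + \frac{51}{8}}{994} = \left(- \frac{203}{8}\right) \frac{1}{994} = - \frac{29}{1136}$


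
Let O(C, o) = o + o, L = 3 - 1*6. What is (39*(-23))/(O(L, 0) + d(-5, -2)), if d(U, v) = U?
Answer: 897/5 ≈ 179.40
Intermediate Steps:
L = -3 (L = 3 - 6 = -3)
O(C, o) = 2*o
(39*(-23))/(O(L, 0) + d(-5, -2)) = (39*(-23))/(2*0 - 5) = -897/(0 - 5) = -897/(-5) = -897*(-⅕) = 897/5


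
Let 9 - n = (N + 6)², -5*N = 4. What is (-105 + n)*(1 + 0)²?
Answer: -3076/25 ≈ -123.04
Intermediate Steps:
N = -⅘ (N = -⅕*4 = -⅘ ≈ -0.80000)
n = -451/25 (n = 9 - (-⅘ + 6)² = 9 - (26/5)² = 9 - 1*676/25 = 9 - 676/25 = -451/25 ≈ -18.040)
(-105 + n)*(1 + 0)² = (-105 - 451/25)*(1 + 0)² = -3076/25*1² = -3076/25*1 = -3076/25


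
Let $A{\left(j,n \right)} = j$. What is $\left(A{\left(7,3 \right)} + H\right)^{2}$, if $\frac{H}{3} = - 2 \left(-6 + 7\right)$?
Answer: $1$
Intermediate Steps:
$H = -6$ ($H = 3 \left(- 2 \left(-6 + 7\right)\right) = 3 \left(\left(-2\right) 1\right) = 3 \left(-2\right) = -6$)
$\left(A{\left(7,3 \right)} + H\right)^{2} = \left(7 - 6\right)^{2} = 1^{2} = 1$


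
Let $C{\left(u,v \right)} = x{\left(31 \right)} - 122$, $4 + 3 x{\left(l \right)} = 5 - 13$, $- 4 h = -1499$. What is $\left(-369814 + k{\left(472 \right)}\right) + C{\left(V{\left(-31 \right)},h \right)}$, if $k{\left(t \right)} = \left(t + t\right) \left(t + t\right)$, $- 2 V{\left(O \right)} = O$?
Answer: $521196$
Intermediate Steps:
$h = \frac{1499}{4}$ ($h = \left(- \frac{1}{4}\right) \left(-1499\right) = \frac{1499}{4} \approx 374.75$)
$V{\left(O \right)} = - \frac{O}{2}$
$k{\left(t \right)} = 4 t^{2}$ ($k{\left(t \right)} = 2 t 2 t = 4 t^{2}$)
$x{\left(l \right)} = -4$ ($x{\left(l \right)} = - \frac{4}{3} + \frac{5 - 13}{3} = - \frac{4}{3} + \frac{1}{3} \left(-8\right) = - \frac{4}{3} - \frac{8}{3} = -4$)
$C{\left(u,v \right)} = -126$ ($C{\left(u,v \right)} = -4 - 122 = -126$)
$\left(-369814 + k{\left(472 \right)}\right) + C{\left(V{\left(-31 \right)},h \right)} = \left(-369814 + 4 \cdot 472^{2}\right) - 126 = \left(-369814 + 4 \cdot 222784\right) - 126 = \left(-369814 + 891136\right) - 126 = 521322 - 126 = 521196$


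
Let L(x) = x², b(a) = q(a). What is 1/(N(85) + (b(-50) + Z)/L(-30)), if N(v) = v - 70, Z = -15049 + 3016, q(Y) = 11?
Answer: 450/739 ≈ 0.60893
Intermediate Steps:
b(a) = 11
Z = -12033
N(v) = -70 + v
1/(N(85) + (b(-50) + Z)/L(-30)) = 1/((-70 + 85) + (11 - 12033)/((-30)²)) = 1/(15 - 12022/900) = 1/(15 - 12022*1/900) = 1/(15 - 6011/450) = 1/(739/450) = 450/739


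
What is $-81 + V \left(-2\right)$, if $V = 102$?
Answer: $-285$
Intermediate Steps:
$-81 + V \left(-2\right) = -81 + 102 \left(-2\right) = -81 - 204 = -285$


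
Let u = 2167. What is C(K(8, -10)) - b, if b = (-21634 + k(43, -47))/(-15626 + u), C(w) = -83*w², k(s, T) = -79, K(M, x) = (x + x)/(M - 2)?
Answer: -111905117/121131 ≈ -923.84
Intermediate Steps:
K(M, x) = 2*x/(-2 + M) (K(M, x) = (2*x)/(-2 + M) = 2*x/(-2 + M))
b = 21713/13459 (b = (-21634 - 79)/(-15626 + 2167) = -21713/(-13459) = -21713*(-1/13459) = 21713/13459 ≈ 1.6133)
C(K(8, -10)) - b = -83*400/(-2 + 8)² - 1*21713/13459 = -83*(2*(-10)/6)² - 21713/13459 = -83*(2*(-10)*(⅙))² - 21713/13459 = -83*(-10/3)² - 21713/13459 = -83*100/9 - 21713/13459 = -8300/9 - 21713/13459 = -111905117/121131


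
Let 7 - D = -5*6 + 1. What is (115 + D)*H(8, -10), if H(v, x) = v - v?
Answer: 0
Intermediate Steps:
D = 36 (D = 7 - (-5*6 + 1) = 7 - (-30 + 1) = 7 - 1*(-29) = 7 + 29 = 36)
H(v, x) = 0
(115 + D)*H(8, -10) = (115 + 36)*0 = 151*0 = 0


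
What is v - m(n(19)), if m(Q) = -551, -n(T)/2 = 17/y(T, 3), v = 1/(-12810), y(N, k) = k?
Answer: 7058309/12810 ≈ 551.00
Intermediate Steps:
v = -1/12810 ≈ -7.8064e-5
n(T) = -34/3
v - m(n(19)) = -1/12810 - 1*(-551) = -1/12810 + 551 = 7058309/12810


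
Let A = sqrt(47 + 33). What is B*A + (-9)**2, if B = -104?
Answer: 81 - 416*sqrt(5) ≈ -849.20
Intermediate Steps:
A = 4*sqrt(5) (A = sqrt(80) = 4*sqrt(5) ≈ 8.9443)
B*A + (-9)**2 = -416*sqrt(5) + (-9)**2 = -416*sqrt(5) + 81 = 81 - 416*sqrt(5)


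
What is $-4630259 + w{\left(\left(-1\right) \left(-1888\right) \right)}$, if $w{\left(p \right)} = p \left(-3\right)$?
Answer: $-4635923$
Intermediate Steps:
$w{\left(p \right)} = - 3 p$
$-4630259 + w{\left(\left(-1\right) \left(-1888\right) \right)} = -4630259 - 3 \left(\left(-1\right) \left(-1888\right)\right) = -4630259 - 5664 = -4635923$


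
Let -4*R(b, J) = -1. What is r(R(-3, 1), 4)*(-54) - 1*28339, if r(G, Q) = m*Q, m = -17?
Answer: -24667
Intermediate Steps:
R(b, J) = ¼ (R(b, J) = -¼*(-1) = ¼)
r(G, Q) = -17*Q
r(R(-3, 1), 4)*(-54) - 1*28339 = -17*4*(-54) - 1*28339 = -68*(-54) - 28339 = 3672 - 28339 = -24667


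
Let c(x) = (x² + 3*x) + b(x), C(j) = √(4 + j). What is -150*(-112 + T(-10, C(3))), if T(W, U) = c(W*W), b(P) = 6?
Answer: -1529100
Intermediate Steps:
c(x) = 6 + x² + 3*x (c(x) = (x² + 3*x) + 6 = 6 + x² + 3*x)
T(W, U) = 6 + W⁴ + 3*W² (T(W, U) = 6 + (W*W)² + 3*(W*W) = 6 + (W²)² + 3*W² = 6 + W⁴ + 3*W²)
-150*(-112 + T(-10, C(3))) = -150*(-112 + (6 + (-10)⁴ + 3*(-10)²)) = -150*(-112 + (6 + 10000 + 3*100)) = -150*(-112 + (6 + 10000 + 300)) = -150*(-112 + 10306) = -150*10194 = -1529100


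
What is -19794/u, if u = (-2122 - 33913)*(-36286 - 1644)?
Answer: -9897/683403775 ≈ -1.4482e-5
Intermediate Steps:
u = 1366807550 (u = -36035*(-37930) = 1366807550)
-19794/u = -19794/1366807550 = -19794*1/1366807550 = -9897/683403775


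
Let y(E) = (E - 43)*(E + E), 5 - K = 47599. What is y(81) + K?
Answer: -41438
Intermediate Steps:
K = -47594 (K = 5 - 1*47599 = 5 - 47599 = -47594)
y(E) = 2*E*(-43 + E) (y(E) = (-43 + E)*(2*E) = 2*E*(-43 + E))
y(81) + K = 2*81*(-43 + 81) - 47594 = 2*81*38 - 47594 = 6156 - 47594 = -41438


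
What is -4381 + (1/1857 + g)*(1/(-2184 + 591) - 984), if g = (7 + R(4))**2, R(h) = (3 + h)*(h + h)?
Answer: -11566210989223/2958201 ≈ -3.9099e+6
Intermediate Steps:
R(h) = 2*h*(3 + h) (R(h) = (3 + h)*(2*h) = 2*h*(3 + h))
g = 3969 (g = (7 + 2*4*(3 + 4))**2 = (7 + 2*4*7)**2 = (7 + 56)**2 = 63**2 = 3969)
-4381 + (1/1857 + g)*(1/(-2184 + 591) - 984) = -4381 + (1/1857 + 3969)*(1/(-2184 + 591) - 984) = -4381 + (1/1857 + 3969)*(1/(-1593) - 984) = -4381 + 7370434*(-1/1593 - 984)/1857 = -4381 + (7370434/1857)*(-1567513/1593) = -4381 - 11553251110642/2958201 = -11566210989223/2958201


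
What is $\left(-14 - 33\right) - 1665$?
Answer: $-1712$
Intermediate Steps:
$\left(-14 - 33\right) - 1665 = -47 - 1665 = -1712$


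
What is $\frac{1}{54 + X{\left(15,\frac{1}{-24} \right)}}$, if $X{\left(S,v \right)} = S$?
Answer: $\frac{1}{69} \approx 0.014493$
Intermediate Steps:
$\frac{1}{54 + X{\left(15,\frac{1}{-24} \right)}} = \frac{1}{54 + 15} = \frac{1}{69}$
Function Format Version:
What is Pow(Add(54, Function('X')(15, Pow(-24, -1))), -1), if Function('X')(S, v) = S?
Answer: Rational(1, 69) ≈ 0.014493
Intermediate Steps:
Pow(Add(54, Function('X')(15, Pow(-24, -1))), -1) = Pow(Add(54, 15), -1) = Pow(69, -1) = Rational(1, 69)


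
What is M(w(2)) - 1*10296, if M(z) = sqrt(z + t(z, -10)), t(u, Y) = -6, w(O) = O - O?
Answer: -10296 + I*sqrt(6) ≈ -10296.0 + 2.4495*I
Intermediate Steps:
w(O) = 0
M(z) = sqrt(-6 + z) (M(z) = sqrt(z - 6) = sqrt(-6 + z))
M(w(2)) - 1*10296 = sqrt(-6 + 0) - 1*10296 = sqrt(-6) - 10296 = I*sqrt(6) - 10296 = -10296 + I*sqrt(6)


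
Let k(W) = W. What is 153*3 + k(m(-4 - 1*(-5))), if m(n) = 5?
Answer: 464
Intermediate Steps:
153*3 + k(m(-4 - 1*(-5))) = 153*3 + 5 = 459 + 5 = 464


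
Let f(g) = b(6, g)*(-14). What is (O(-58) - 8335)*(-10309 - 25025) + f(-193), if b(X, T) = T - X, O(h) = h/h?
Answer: 294476342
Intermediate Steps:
O(h) = 1
f(g) = 84 - 14*g (f(g) = (g - 1*6)*(-14) = (g - 6)*(-14) = (-6 + g)*(-14) = 84 - 14*g)
(O(-58) - 8335)*(-10309 - 25025) + f(-193) = (1 - 8335)*(-10309 - 25025) + (84 - 14*(-193)) = -8334*(-35334) + (84 + 2702) = 294473556 + 2786 = 294476342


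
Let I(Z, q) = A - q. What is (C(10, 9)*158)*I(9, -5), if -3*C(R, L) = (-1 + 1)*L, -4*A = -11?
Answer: 0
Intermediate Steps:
A = 11/4 (A = -1/4*(-11) = 11/4 ≈ 2.7500)
I(Z, q) = 11/4 - q
C(R, L) = 0 (C(R, L) = -(-1 + 1)*L/3 = -0*L = -1/3*0 = 0)
(C(10, 9)*158)*I(9, -5) = (0*158)*(11/4 - 1*(-5)) = 0*(11/4 + 5) = 0*(31/4) = 0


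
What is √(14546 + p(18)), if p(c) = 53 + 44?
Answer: 3*√1627 ≈ 121.01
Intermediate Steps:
p(c) = 97
√(14546 + p(18)) = √(14546 + 97) = √14643 = 3*√1627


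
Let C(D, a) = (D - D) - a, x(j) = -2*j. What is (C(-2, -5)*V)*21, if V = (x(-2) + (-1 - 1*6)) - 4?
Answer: -735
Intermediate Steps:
V = -7 (V = (-2*(-2) + (-1 - 1*6)) - 4 = (4 + (-1 - 6)) - 4 = (4 - 7) - 4 = -3 - 4 = -7)
C(D, a) = -a (C(D, a) = 0 - a = -a)
(C(-2, -5)*V)*21 = (-1*(-5)*(-7))*21 = (5*(-7))*21 = -35*21 = -735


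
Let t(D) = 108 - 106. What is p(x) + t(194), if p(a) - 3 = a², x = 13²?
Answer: 28566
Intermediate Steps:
t(D) = 2
x = 169
p(a) = 3 + a²
p(x) + t(194) = (3 + 169²) + 2 = (3 + 28561) + 2 = 28564 + 2 = 28566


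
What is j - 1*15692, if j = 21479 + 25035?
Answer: 30822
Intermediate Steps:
j = 46514
j - 1*15692 = 46514 - 1*15692 = 46514 - 15692 = 30822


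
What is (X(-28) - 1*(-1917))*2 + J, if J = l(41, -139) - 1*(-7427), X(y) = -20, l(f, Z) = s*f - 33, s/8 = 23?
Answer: 18732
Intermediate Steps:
s = 184 (s = 8*23 = 184)
l(f, Z) = -33 + 184*f (l(f, Z) = 184*f - 33 = -33 + 184*f)
J = 14938 (J = (-33 + 184*41) - 1*(-7427) = (-33 + 7544) + 7427 = 7511 + 7427 = 14938)
(X(-28) - 1*(-1917))*2 + J = (-20 - 1*(-1917))*2 + 14938 = (-20 + 1917)*2 + 14938 = 1897*2 + 14938 = 3794 + 14938 = 18732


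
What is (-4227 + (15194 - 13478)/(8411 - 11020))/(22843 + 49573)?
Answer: -11029959/188933344 ≈ -0.058380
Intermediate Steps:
(-4227 + (15194 - 13478)/(8411 - 11020))/(22843 + 49573) = (-4227 + 1716/(-2609))/72416 = (-4227 + 1716*(-1/2609))*(1/72416) = (-4227 - 1716/2609)*(1/72416) = -11029959/2609*1/72416 = -11029959/188933344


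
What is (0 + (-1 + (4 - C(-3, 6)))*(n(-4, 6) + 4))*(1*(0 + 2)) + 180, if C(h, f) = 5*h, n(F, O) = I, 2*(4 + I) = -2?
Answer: 144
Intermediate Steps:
I = -5 (I = -4 + (1/2)*(-2) = -4 - 1 = -5)
n(F, O) = -5
(0 + (-1 + (4 - C(-3, 6)))*(n(-4, 6) + 4))*(1*(0 + 2)) + 180 = (0 + (-1 + (4 - 5*(-3)))*(-5 + 4))*(1*(0 + 2)) + 180 = (0 + (-1 + (4 - 1*(-15)))*(-1))*(1*2) + 180 = (0 + (-1 + (4 + 15))*(-1))*2 + 180 = (0 + (-1 + 19)*(-1))*2 + 180 = (0 + 18*(-1))*2 + 180 = (0 - 18)*2 + 180 = -18*2 + 180 = -36 + 180 = 144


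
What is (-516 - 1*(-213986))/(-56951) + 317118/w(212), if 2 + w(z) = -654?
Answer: -9100111769/18679928 ≈ -487.16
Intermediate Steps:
w(z) = -656 (w(z) = -2 - 654 = -656)
(-516 - 1*(-213986))/(-56951) + 317118/w(212) = (-516 - 1*(-213986))/(-56951) + 317118/(-656) = (-516 + 213986)*(-1/56951) + 317118*(-1/656) = 213470*(-1/56951) - 158559/328 = -213470/56951 - 158559/328 = -9100111769/18679928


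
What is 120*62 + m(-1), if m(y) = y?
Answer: 7439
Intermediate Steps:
120*62 + m(-1) = 120*62 - 1 = 7440 - 1 = 7439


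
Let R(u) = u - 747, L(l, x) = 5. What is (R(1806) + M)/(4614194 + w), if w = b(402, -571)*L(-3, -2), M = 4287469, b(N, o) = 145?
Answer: 4288528/4614919 ≈ 0.92927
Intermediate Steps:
R(u) = -747 + u
w = 725 (w = 145*5 = 725)
(R(1806) + M)/(4614194 + w) = ((-747 + 1806) + 4287469)/(4614194 + 725) = (1059 + 4287469)/4614919 = 4288528*(1/4614919) = 4288528/4614919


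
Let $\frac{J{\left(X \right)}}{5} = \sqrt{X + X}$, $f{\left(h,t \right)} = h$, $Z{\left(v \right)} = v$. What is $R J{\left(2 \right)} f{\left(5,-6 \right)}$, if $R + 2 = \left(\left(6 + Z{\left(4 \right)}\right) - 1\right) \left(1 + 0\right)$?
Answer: $350$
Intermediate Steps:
$R = 7$ ($R = -2 + \left(\left(6 + 4\right) - 1\right) \left(1 + 0\right) = -2 + \left(10 - 1\right) 1 = -2 + 9 \cdot 1 = -2 + 9 = 7$)
$J{\left(X \right)} = 5 \sqrt{2} \sqrt{X}$ ($J{\left(X \right)} = 5 \sqrt{X + X} = 5 \sqrt{2 X} = 5 \sqrt{2} \sqrt{X}$)
$R J{\left(2 \right)} f{\left(5,-6 \right)} = 7 \cdot 5 \sqrt{2} \sqrt{2} \cdot 5 = 7 \cdot 10 \cdot 5 = 70 \cdot 5 = 350$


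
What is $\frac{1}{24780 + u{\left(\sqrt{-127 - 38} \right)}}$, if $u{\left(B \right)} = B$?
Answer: $\frac{1652}{40936571} - \frac{i \sqrt{165}}{614048565} \approx 4.0355 \cdot 10^{-5} - 2.0919 \cdot 10^{-8} i$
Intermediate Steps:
$\frac{1}{24780 + u{\left(\sqrt{-127 - 38} \right)}} = \frac{1}{24780 + \sqrt{-127 - 38}} = \frac{1}{24780 + \sqrt{-165}} = \frac{1}{24780 + i \sqrt{165}}$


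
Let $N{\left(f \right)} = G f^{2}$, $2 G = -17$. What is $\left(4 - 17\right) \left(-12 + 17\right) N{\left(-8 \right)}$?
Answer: $35360$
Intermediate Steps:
$G = - \frac{17}{2}$ ($G = \frac{1}{2} \left(-17\right) = - \frac{17}{2} \approx -8.5$)
$N{\left(f \right)} = - \frac{17 f^{2}}{2}$
$\left(4 - 17\right) \left(-12 + 17\right) N{\left(-8 \right)} = \left(4 - 17\right) \left(-12 + 17\right) \left(- \frac{17 \left(-8\right)^{2}}{2}\right) = \left(-13\right) 5 \left(\left(- \frac{17}{2}\right) 64\right) = \left(-65\right) \left(-544\right) = 35360$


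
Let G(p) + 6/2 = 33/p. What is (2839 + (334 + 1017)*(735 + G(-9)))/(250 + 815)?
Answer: 2960452/3195 ≈ 926.59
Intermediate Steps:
G(p) = -3 + 33/p
(2839 + (334 + 1017)*(735 + G(-9)))/(250 + 815) = (2839 + (334 + 1017)*(735 + (-3 + 33/(-9))))/(250 + 815) = (2839 + 1351*(735 + (-3 + 33*(-1/9))))/1065 = (2839 + 1351*(735 + (-3 - 11/3)))*(1/1065) = (2839 + 1351*(735 - 20/3))*(1/1065) = (2839 + 1351*(2185/3))*(1/1065) = (2839 + 2951935/3)*(1/1065) = (2960452/3)*(1/1065) = 2960452/3195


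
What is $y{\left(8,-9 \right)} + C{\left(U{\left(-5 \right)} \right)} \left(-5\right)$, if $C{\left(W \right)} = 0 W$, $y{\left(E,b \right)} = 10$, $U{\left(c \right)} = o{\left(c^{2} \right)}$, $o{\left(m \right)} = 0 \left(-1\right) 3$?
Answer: $10$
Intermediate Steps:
$o{\left(m \right)} = 0$ ($o{\left(m \right)} = 0 \cdot 3 = 0$)
$U{\left(c \right)} = 0$
$C{\left(W \right)} = 0$
$y{\left(8,-9 \right)} + C{\left(U{\left(-5 \right)} \right)} \left(-5\right) = 10 + 0 \left(-5\right) = 10 + 0 = 10$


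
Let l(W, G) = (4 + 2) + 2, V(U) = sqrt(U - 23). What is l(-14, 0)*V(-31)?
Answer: 24*I*sqrt(6) ≈ 58.788*I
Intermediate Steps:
V(U) = sqrt(-23 + U)
l(W, G) = 8 (l(W, G) = 6 + 2 = 8)
l(-14, 0)*V(-31) = 8*sqrt(-23 - 31) = 8*sqrt(-54) = 8*(3*I*sqrt(6)) = 24*I*sqrt(6)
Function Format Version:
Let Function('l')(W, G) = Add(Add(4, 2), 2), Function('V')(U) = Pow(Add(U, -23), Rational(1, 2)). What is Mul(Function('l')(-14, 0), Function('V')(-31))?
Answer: Mul(24, I, Pow(6, Rational(1, 2))) ≈ Mul(58.788, I)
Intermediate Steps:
Function('V')(U) = Pow(Add(-23, U), Rational(1, 2))
Function('l')(W, G) = 8 (Function('l')(W, G) = Add(6, 2) = 8)
Mul(Function('l')(-14, 0), Function('V')(-31)) = Mul(8, Pow(Add(-23, -31), Rational(1, 2))) = Mul(8, Pow(-54, Rational(1, 2))) = Mul(8, Mul(3, I, Pow(6, Rational(1, 2)))) = Mul(24, I, Pow(6, Rational(1, 2)))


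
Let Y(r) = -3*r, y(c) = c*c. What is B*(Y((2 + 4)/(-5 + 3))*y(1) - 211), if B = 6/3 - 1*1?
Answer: -202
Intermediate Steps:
y(c) = c²
B = 1 (B = 6*(⅓) - 1 = 2 - 1 = 1)
B*(Y((2 + 4)/(-5 + 3))*y(1) - 211) = 1*(-3*(2 + 4)/(-5 + 3)*1² - 211) = 1*(-18/(-2)*1 - 211) = 1*(-18*(-1)/2*1 - 211) = 1*(-3*(-3)*1 - 211) = 1*(9*1 - 211) = 1*(9 - 211) = 1*(-202) = -202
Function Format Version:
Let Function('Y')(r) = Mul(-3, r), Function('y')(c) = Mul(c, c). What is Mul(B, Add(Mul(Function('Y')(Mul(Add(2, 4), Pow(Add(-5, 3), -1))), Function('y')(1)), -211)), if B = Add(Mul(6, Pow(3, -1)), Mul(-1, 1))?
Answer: -202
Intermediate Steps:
Function('y')(c) = Pow(c, 2)
B = 1 (B = Add(Mul(6, Rational(1, 3)), -1) = Add(2, -1) = 1)
Mul(B, Add(Mul(Function('Y')(Mul(Add(2, 4), Pow(Add(-5, 3), -1))), Function('y')(1)), -211)) = Mul(1, Add(Mul(Mul(-3, Mul(Add(2, 4), Pow(Add(-5, 3), -1))), Pow(1, 2)), -211)) = Mul(1, Add(Mul(Mul(-3, Mul(6, Pow(-2, -1))), 1), -211)) = Mul(1, Add(Mul(Mul(-3, Mul(6, Rational(-1, 2))), 1), -211)) = Mul(1, Add(Mul(Mul(-3, -3), 1), -211)) = Mul(1, Add(Mul(9, 1), -211)) = Mul(1, Add(9, -211)) = Mul(1, -202) = -202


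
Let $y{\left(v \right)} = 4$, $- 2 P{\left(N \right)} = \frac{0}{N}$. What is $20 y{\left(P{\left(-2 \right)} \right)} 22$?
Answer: $1760$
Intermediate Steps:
$P{\left(N \right)} = 0$ ($P{\left(N \right)} = - \frac{0 \frac{1}{N}}{2} = \left(- \frac{1}{2}\right) 0 = 0$)
$20 y{\left(P{\left(-2 \right)} \right)} 22 = 20 \cdot 4 \cdot 22 = 80 \cdot 22 = 1760$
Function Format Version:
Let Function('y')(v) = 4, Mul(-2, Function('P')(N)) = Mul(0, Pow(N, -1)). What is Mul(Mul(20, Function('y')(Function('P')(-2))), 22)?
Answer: 1760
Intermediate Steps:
Function('P')(N) = 0 (Function('P')(N) = Mul(Rational(-1, 2), Mul(0, Pow(N, -1))) = Mul(Rational(-1, 2), 0) = 0)
Mul(Mul(20, Function('y')(Function('P')(-2))), 22) = Mul(Mul(20, 4), 22) = Mul(80, 22) = 1760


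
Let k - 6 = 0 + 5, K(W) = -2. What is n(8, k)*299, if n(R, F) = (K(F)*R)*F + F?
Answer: -49335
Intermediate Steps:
k = 11 (k = 6 + (0 + 5) = 6 + 5 = 11)
n(R, F) = F - 2*F*R (n(R, F) = (-2*R)*F + F = -2*F*R + F = F - 2*F*R)
n(8, k)*299 = (11*(1 - 2*8))*299 = (11*(1 - 16))*299 = (11*(-15))*299 = -165*299 = -49335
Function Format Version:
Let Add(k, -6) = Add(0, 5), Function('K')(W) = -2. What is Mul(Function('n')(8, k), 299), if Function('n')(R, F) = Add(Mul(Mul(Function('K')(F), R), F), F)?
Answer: -49335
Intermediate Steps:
k = 11 (k = Add(6, Add(0, 5)) = Add(6, 5) = 11)
Function('n')(R, F) = Add(F, Mul(-2, F, R)) (Function('n')(R, F) = Add(Mul(Mul(-2, R), F), F) = Add(Mul(-2, F, R), F) = Add(F, Mul(-2, F, R)))
Mul(Function('n')(8, k), 299) = Mul(Mul(11, Add(1, Mul(-2, 8))), 299) = Mul(Mul(11, Add(1, -16)), 299) = Mul(Mul(11, -15), 299) = Mul(-165, 299) = -49335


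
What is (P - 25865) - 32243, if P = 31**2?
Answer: -57147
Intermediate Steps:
P = 961
(P - 25865) - 32243 = (961 - 25865) - 32243 = -24904 - 32243 = -57147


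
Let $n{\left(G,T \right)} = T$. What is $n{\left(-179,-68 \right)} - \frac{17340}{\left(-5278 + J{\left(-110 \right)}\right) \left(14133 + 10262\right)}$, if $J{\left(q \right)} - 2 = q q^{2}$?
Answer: $- \frac{6519690553}{95877803} \approx -68.0$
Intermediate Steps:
$J{\left(q \right)} = 2 + q^{3}$ ($J{\left(q \right)} = 2 + q q^{2} = 2 + q^{3}$)
$n{\left(-179,-68 \right)} - \frac{17340}{\left(-5278 + J{\left(-110 \right)}\right) \left(14133 + 10262\right)} = -68 - \frac{17340}{\left(-5278 + \left(2 + \left(-110\right)^{3}\right)\right) \left(14133 + 10262\right)} = -68 - \frac{17340}{\left(-5278 + \left(2 - 1331000\right)\right) 24395} = -68 - \frac{17340}{\left(-5278 - 1330998\right) 24395} = -68 - \frac{17340}{\left(-1336276\right) 24395} = -68 - \frac{17340}{-32598453020} = -68 - 17340 \left(- \frac{1}{32598453020}\right) = -68 - - \frac{51}{95877803} = -68 + \frac{51}{95877803} = - \frac{6519690553}{95877803}$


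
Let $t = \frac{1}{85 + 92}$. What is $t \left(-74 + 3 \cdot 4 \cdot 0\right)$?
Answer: $- \frac{74}{177} \approx -0.41808$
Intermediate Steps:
$t = \frac{1}{177} \approx 0.0056497$
$t \left(-74 + 3 \cdot 4 \cdot 0\right) = \frac{-74 + 3 \cdot 4 \cdot 0}{177} = \frac{-74 + 12 \cdot 0}{177} = \frac{-74 + 0}{177} = \frac{1}{177} \left(-74\right) = - \frac{74}{177}$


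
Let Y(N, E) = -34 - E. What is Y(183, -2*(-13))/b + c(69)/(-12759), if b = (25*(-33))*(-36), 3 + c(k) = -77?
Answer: 8947/2105235 ≈ 0.0042499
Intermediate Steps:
c(k) = -80 (c(k) = -3 - 77 = -80)
b = 29700 (b = -825*(-36) = 29700)
Y(183, -2*(-13))/b + c(69)/(-12759) = (-34 - (-2)*(-13))/29700 - 80/(-12759) = (-34 - 1*26)*(1/29700) - 80*(-1/12759) = (-34 - 26)*(1/29700) + 80/12759 = -60*1/29700 + 80/12759 = -1/495 + 80/12759 = 8947/2105235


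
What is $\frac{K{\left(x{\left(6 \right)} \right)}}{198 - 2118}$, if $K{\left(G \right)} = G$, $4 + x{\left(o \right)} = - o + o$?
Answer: $\frac{1}{480} \approx 0.0020833$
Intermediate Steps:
$x{\left(o \right)} = -4$ ($x{\left(o \right)} = -4 + \left(- o + o\right) = -4 + 0 = -4$)
$\frac{K{\left(x{\left(6 \right)} \right)}}{198 - 2118} = - \frac{4}{198 - 2118} = - \frac{4}{-1920} = \left(-4\right) \left(- \frac{1}{1920}\right) = \frac{1}{480}$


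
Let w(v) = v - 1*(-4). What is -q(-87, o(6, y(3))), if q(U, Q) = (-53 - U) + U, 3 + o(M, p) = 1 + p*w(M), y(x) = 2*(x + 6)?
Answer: 53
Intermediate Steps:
w(v) = 4 + v (w(v) = v + 4 = 4 + v)
y(x) = 12 + 2*x (y(x) = 2*(6 + x) = 12 + 2*x)
o(M, p) = -2 + p*(4 + M) (o(M, p) = -3 + (1 + p*(4 + M)) = -2 + p*(4 + M))
q(U, Q) = -53
-q(-87, o(6, y(3))) = -1*(-53) = 53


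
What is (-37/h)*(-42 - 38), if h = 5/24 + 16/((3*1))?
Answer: 71040/133 ≈ 534.14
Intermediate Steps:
h = 133/24 (h = 5*(1/24) + 16/3 = 5/24 + 16*(⅓) = 5/24 + 16/3 = 133/24 ≈ 5.5417)
(-37/h)*(-42 - 38) = (-37/133/24)*(-42 - 38) = -37*24/133*(-80) = -888/133*(-80) = 71040/133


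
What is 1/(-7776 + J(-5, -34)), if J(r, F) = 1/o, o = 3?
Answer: -3/23327 ≈ -0.00012861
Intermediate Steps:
J(r, F) = 1/3
1/(-7776 + J(-5, -34)) = 1/(-7776 + 1/3) = 1/(-23327/3) = -3/23327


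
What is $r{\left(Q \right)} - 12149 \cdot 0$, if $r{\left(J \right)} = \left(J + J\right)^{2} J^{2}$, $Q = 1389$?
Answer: $14889118084164$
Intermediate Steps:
$r{\left(J \right)} = 4 J^{4}$ ($r{\left(J \right)} = \left(2 J\right)^{2} J^{2} = 4 J^{2} J^{2} = 4 J^{4}$)
$r{\left(Q \right)} - 12149 \cdot 0 = 4 \cdot 1389^{4} - 12149 \cdot 0 = 4 \cdot 3722279521041 - 0 = 14889118084164 + 0 = 14889118084164$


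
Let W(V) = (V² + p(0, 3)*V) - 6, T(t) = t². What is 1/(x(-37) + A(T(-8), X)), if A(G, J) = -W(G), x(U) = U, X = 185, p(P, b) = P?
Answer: -1/4127 ≈ -0.00024231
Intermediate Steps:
W(V) = -6 + V² (W(V) = (V² + 0*V) - 6 = (V² + 0) - 6 = V² - 6 = -6 + V²)
A(G, J) = 6 - G² (A(G, J) = -(-6 + G²) = 6 - G²)
1/(x(-37) + A(T(-8), X)) = 1/(-37 + (6 - ((-8)²)²)) = 1/(-37 + (6 - 1*64²)) = 1/(-37 + (6 - 1*4096)) = 1/(-37 + (6 - 4096)) = 1/(-37 - 4090) = 1/(-4127) = -1/4127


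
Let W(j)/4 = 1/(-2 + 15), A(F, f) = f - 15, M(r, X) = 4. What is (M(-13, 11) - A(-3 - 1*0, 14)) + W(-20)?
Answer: 69/13 ≈ 5.3077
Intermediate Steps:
A(F, f) = -15 + f
W(j) = 4/13 (W(j) = 4/(-2 + 15) = 4/13)
(M(-13, 11) - A(-3 - 1*0, 14)) + W(-20) = (4 - (-15 + 14)) + 4/13 = (4 - 1*(-1)) + 4/13 = (4 + 1) + 4/13 = 5 + 4/13 = 69/13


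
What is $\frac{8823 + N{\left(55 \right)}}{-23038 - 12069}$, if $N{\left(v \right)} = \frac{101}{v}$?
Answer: $- \frac{485366}{1930885} \approx -0.25137$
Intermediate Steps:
$\frac{8823 + N{\left(55 \right)}}{-23038 - 12069} = \frac{8823 + \frac{101}{55}}{-23038 - 12069} = \frac{8823 + 101 \cdot \frac{1}{55}}{-35107} = \left(8823 + \frac{101}{55}\right) \left(- \frac{1}{35107}\right) = \frac{485366}{55} \left(- \frac{1}{35107}\right) = - \frac{485366}{1930885}$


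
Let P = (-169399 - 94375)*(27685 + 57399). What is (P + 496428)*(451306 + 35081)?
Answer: -10915716214145556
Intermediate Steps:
P = -22442947016 (P = -263774*85084 = -22442947016)
(P + 496428)*(451306 + 35081) = (-22442947016 + 496428)*(451306 + 35081) = -22442450588*486387 = -10915716214145556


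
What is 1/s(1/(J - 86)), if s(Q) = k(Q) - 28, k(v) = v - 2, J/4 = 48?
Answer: -106/3179 ≈ -0.033344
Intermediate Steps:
J = 192 (J = 4*48 = 192)
k(v) = -2 + v
s(Q) = -30 + Q (s(Q) = (-2 + Q) - 28 = -30 + Q)
1/s(1/(J - 86)) = 1/(-30 + 1/(192 - 86)) = 1/(-30 + 1/106) = 1/(-3179/106) = -106/3179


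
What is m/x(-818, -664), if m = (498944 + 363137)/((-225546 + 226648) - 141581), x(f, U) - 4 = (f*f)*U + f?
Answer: 862081/62414700292850 ≈ 1.3812e-8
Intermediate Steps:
x(f, U) = 4 + f + U*f**2 (x(f, U) = 4 + ((f*f)*U + f) = 4 + (f**2*U + f) = 4 + (U*f**2 + f) = 4 + (f + U*f**2) = 4 + f + U*f**2)
m = -862081/140479 (m = 862081/(1102 - 141581) = 862081/(-140479) = 862081*(-1/140479) = -862081/140479 ≈ -6.1367)
m/x(-818, -664) = -862081/(140479*(4 - 818 - 664*(-818)**2)) = -862081/(140479*(4 - 818 - 664*669124)) = -862081/(140479*(4 - 818 - 444298336)) = -862081/140479/(-444299150) = -862081/140479*(-1/444299150) = 862081/62414700292850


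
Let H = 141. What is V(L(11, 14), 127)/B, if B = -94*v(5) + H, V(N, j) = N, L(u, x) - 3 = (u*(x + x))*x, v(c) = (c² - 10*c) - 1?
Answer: 863/517 ≈ 1.6692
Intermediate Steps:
v(c) = -1 + c² - 10*c
L(u, x) = 3 + 2*u*x² (L(u, x) = 3 + (u*(x + x))*x = 3 + (u*(2*x))*x = 3 + (2*u*x)*x = 3 + 2*u*x²)
B = 2585 (B = -94*(-1 + 5² - 10*5) + 141 = -94*(-1 + 25 - 50) + 141 = -94*(-26) + 141 = 2444 + 141 = 2585)
V(L(11, 14), 127)/B = (3 + 2*11*14²)/2585 = (3 + 2*11*196)*(1/2585) = (3 + 4312)*(1/2585) = 4315*(1/2585) = 863/517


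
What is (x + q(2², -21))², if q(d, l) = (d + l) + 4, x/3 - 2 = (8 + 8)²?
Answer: 579121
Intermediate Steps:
x = 774 (x = 6 + 3*(8 + 8)² = 6 + 3*16² = 6 + 3*256 = 6 + 768 = 774)
q(d, l) = 4 + d + l
(x + q(2², -21))² = (774 + (4 + 2² - 21))² = (774 + (4 + 4 - 21))² = (774 - 13)² = 761² = 579121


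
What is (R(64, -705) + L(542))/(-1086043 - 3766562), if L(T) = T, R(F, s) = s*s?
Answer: -497567/4852605 ≈ -0.10254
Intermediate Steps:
R(F, s) = s²
(R(64, -705) + L(542))/(-1086043 - 3766562) = ((-705)² + 542)/(-1086043 - 3766562) = (497025 + 542)/(-4852605) = 497567*(-1/4852605) = -497567/4852605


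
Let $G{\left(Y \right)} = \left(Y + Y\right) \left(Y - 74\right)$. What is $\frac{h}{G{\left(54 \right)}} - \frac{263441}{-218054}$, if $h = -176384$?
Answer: $\frac{2439391831}{29437290} \approx 82.867$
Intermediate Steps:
$G{\left(Y \right)} = 2 Y \left(-74 + Y\right)$
$\frac{h}{G{\left(54 \right)}} - \frac{263441}{-218054} = - \frac{176384}{2 \cdot 54 \left(-74 + 54\right)} - \frac{263441}{-218054} = - \frac{176384}{2 \cdot 54 \left(-20\right)} - - \frac{263441}{218054} = - \frac{176384}{-2160} + \frac{263441}{218054} = \left(-176384\right) \left(- \frac{1}{2160}\right) + \frac{263441}{218054} = \frac{11024}{135} + \frac{263441}{218054} = \frac{2439391831}{29437290}$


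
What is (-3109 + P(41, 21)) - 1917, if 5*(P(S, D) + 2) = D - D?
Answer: -5028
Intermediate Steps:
P(S, D) = -2 (P(S, D) = -2 + (D - D)/5 = -2 + (1/5)*0 = -2 + 0 = -2)
(-3109 + P(41, 21)) - 1917 = (-3109 - 2) - 1917 = -3111 - 1917 = -5028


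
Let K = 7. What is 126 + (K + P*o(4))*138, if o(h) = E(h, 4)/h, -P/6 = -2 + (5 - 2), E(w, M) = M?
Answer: 264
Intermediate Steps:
P = -6 (P = -6*(-2 + (5 - 2)) = -6*(-2 + 3) = -6*1 = -6)
o(h) = 4/h
126 + (K + P*o(4))*138 = 126 + (7 - 24/4)*138 = 126 + (7 - 6*1)*138 = 126 + (7 - 6)*138 = 126 + 1*138 = 126 + 138 = 264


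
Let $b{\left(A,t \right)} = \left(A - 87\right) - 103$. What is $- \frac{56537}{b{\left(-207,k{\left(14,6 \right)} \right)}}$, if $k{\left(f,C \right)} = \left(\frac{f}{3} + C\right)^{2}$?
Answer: $\frac{56537}{397} \approx 142.41$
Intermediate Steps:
$k{\left(f,C \right)} = \left(C + \frac{f}{3}\right)^{2}$ ($k{\left(f,C \right)} = \left(f \frac{1}{3} + C\right)^{2} = \left(\frac{f}{3} + C\right)^{2} = \left(C + \frac{f}{3}\right)^{2}$)
$b{\left(A,t \right)} = -190 + A$ ($b{\left(A,t \right)} = \left(-87 + A\right) - 103 = -190 + A$)
$- \frac{56537}{b{\left(-207,k{\left(14,6 \right)} \right)}} = - \frac{56537}{-190 - 207} = - \frac{56537}{-397} = \left(-56537\right) \left(- \frac{1}{397}\right) = \frac{56537}{397}$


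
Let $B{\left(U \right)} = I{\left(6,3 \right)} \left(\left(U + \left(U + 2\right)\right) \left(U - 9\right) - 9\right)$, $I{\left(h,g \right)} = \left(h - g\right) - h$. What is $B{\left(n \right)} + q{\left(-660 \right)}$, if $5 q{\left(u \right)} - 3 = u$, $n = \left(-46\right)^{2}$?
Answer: $- \frac{133816092}{5} \approx -2.6763 \cdot 10^{7}$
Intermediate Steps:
$I{\left(h,g \right)} = - g$
$n = 2116$
$B{\left(U \right)} = 27 - 3 \left(-9 + U\right) \left(2 + 2 U\right)$ ($B{\left(U \right)} = \left(-1\right) 3 \left(\left(U + \left(U + 2\right)\right) \left(U - 9\right) - 9\right) = - 3 \left(\left(U + \left(2 + U\right)\right) \left(-9 + U\right) - 9\right) = - 3 \left(\left(2 + 2 U\right) \left(-9 + U\right) - 9\right) = - 3 \left(\left(-9 + U\right) \left(2 + 2 U\right) - 9\right) = - 3 \left(-9 + \left(-9 + U\right) \left(2 + 2 U\right)\right) = 27 - 3 \left(-9 + U\right) \left(2 + 2 U\right)$)
$q{\left(u \right)} = \frac{3}{5} + \frac{u}{5}$
$B{\left(n \right)} + q{\left(-660 \right)} = \left(81 - 6 \cdot 2116^{2} + 48 \cdot 2116\right) + \left(\frac{3}{5} + \frac{1}{5} \left(-660\right)\right) = \left(81 - 26864736 + 101568\right) + \left(\frac{3}{5} - 132\right) = \left(81 - 26864736 + 101568\right) - \frac{657}{5} = -26763087 - \frac{657}{5} = - \frac{133816092}{5}$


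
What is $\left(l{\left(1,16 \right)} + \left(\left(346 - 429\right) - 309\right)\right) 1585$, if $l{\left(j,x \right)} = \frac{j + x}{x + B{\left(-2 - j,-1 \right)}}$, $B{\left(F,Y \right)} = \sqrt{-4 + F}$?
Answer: $\frac{1585 \left(- 392 \sqrt{7} + 6255 i\right)}{\sqrt{7} - 16 i} \approx -6.1968 \cdot 10^{5} - 271.06 i$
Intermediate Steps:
$l{\left(j,x \right)} = \frac{j + x}{x + \sqrt{-6 - j}}$ ($l{\left(j,x \right)} = \frac{j + x}{x + \sqrt{-4 - \left(2 + j\right)}} = \frac{j + x}{x + \sqrt{-6 - j}}$)
$\left(l{\left(1,16 \right)} + \left(\left(346 - 429\right) - 309\right)\right) 1585 = \left(\frac{1 + 16}{16 + \sqrt{-6 - 1}} + \left(\left(346 - 429\right) - 309\right)\right) 1585 = \left(\frac{1}{16 + \sqrt{-6 - 1}} \cdot 17 - 392\right) 1585 = \left(\frac{1}{16 + \sqrt{-7}} \cdot 17 - 392\right) 1585 = \left(\frac{1}{16 + i \sqrt{7}} \cdot 17 - 392\right) 1585 = \left(\frac{17}{16 + i \sqrt{7}} - 392\right) 1585 = \left(-392 + \frac{17}{16 + i \sqrt{7}}\right) 1585 = -621320 + \frac{26945}{16 + i \sqrt{7}}$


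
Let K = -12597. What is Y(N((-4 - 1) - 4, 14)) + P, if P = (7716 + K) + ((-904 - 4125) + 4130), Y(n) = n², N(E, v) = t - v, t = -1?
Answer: -5555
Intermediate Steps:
N(E, v) = -1 - v
P = -5780 (P = (7716 - 12597) + ((-904 - 4125) + 4130) = -4881 + (-5029 + 4130) = -4881 - 899 = -5780)
Y(N((-4 - 1) - 4, 14)) + P = (-1 - 1*14)² - 5780 = (-1 - 14)² - 5780 = (-15)² - 5780 = 225 - 5780 = -5555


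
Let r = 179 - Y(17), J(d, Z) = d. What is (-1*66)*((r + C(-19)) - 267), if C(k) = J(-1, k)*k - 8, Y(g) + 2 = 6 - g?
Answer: 4224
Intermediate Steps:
Y(g) = 4 - g (Y(g) = -2 + (6 - g) = 4 - g)
r = 192 (r = 179 - (4 - 1*17) = 179 - (4 - 17) = 179 - 1*(-13) = 179 + 13 = 192)
C(k) = -8 - k (C(k) = -k - 8 = -8 - k)
(-1*66)*((r + C(-19)) - 267) = (-1*66)*((192 + (-8 - 1*(-19))) - 267) = -66*((192 + (-8 + 19)) - 267) = -66*((192 + 11) - 267) = -66*(203 - 267) = -66*(-64) = 4224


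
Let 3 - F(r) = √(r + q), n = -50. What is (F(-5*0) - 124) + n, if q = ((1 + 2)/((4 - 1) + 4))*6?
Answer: -171 - 3*√14/7 ≈ -172.60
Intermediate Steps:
q = 18/7 (q = (3/(3 + 4))*6 = (3/7)*6 = 18/7 ≈ 2.5714)
F(r) = 3 - √(18/7 + r) (F(r) = 3 - √(r + 18/7) = 3 - √(18/7 + r))
(F(-5*0) - 124) + n = ((3 - √(126 + 49*(-5*0))/7) - 124) - 50 = ((3 - √(126 + 49*0)/7) - 124) - 50 = ((3 - √(126 + 0)/7) - 124) - 50 = ((3 - 3*√14/7) - 124) - 50 = (-121 - 3*√14/7) - 50 = -171 - 3*√14/7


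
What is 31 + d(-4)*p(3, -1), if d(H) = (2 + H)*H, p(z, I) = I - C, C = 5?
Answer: -17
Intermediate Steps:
p(z, I) = -5 + I (p(z, I) = I - 1*5 = I - 5 = -5 + I)
d(H) = H*(2 + H)
31 + d(-4)*p(3, -1) = 31 + (-4*(2 - 4))*(-5 - 1) = 31 - 4*(-2)*(-6) = 31 + 8*(-6) = 31 - 48 = -17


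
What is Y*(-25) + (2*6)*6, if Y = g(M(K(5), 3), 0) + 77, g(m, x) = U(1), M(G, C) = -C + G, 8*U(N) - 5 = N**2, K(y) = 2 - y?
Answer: -7487/4 ≈ -1871.8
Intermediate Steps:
U(N) = 5/8 + N**2/8
M(G, C) = G - C
g(m, x) = 3/4 (g(m, x) = 5/8 + (1/8)*1**2 = 5/8 + (1/8)*1 = 5/8 + 1/8 = 3/4)
Y = 311/4 (Y = 3/4 + 77 = 311/4 ≈ 77.750)
Y*(-25) + (2*6)*6 = (311/4)*(-25) + (2*6)*6 = -7775/4 + 12*6 = -7775/4 + 72 = -7487/4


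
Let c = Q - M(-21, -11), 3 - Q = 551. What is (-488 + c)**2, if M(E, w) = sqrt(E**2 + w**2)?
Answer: (1036 + sqrt(562))**2 ≈ 1.1230e+6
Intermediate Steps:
Q = -548 (Q = 3 - 1*551 = 3 - 551 = -548)
c = -548 - sqrt(562) (c = -548 - sqrt((-21)**2 + (-11)**2) = -548 - sqrt(441 + 121) = -548 - sqrt(562) ≈ -571.71)
(-488 + c)**2 = (-488 + (-548 - sqrt(562)))**2 = (-1036 - sqrt(562))**2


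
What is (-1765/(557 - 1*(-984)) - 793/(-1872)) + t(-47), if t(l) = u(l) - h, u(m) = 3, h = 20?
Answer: -3932527/221904 ≈ -17.722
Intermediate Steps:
t(l) = -17 (t(l) = 3 - 1*20 = 3 - 20 = -17)
(-1765/(557 - 1*(-984)) - 793/(-1872)) + t(-47) = (-1765/(557 - 1*(-984)) - 793/(-1872)) - 17 = (-1765/(557 + 984) - 793*(-1/1872)) - 17 = (-1765/1541 + 61/144) - 17 = -160159/221904 - 17 = -3932527/221904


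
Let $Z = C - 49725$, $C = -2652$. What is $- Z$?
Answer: $52377$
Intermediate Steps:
$Z = -52377$ ($Z = -2652 - 49725 = -52377$)
$- Z = \left(-1\right) \left(-52377\right) = 52377$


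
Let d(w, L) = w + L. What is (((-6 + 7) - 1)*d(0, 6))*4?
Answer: 0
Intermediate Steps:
d(w, L) = L + w
(((-6 + 7) - 1)*d(0, 6))*4 = (((-6 + 7) - 1)*(6 + 0))*4 = ((1 - 1)*6)*4 = (0*6)*4 = 0*4 = 0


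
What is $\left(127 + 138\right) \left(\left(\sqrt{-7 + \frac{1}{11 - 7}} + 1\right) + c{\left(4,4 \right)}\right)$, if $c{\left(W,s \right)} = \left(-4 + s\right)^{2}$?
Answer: $265 + \frac{795 i \sqrt{3}}{2} \approx 265.0 + 688.49 i$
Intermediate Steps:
$\left(127 + 138\right) \left(\left(\sqrt{-7 + \frac{1}{11 - 7}} + 1\right) + c{\left(4,4 \right)}\right) = \left(127 + 138\right) \left(\left(\sqrt{-7 + \frac{1}{11 - 7}} + 1\right) + \left(-4 + 4\right)^{2}\right) = 265 \left(\left(\sqrt{-7 + \frac{1}{4}} + 1\right) + 0^{2}\right) = 265 \left(\left(\sqrt{-7 + \frac{1}{4}} + 1\right) + 0\right) = 265 \left(\left(\sqrt{- \frac{27}{4}} + 1\right) + 0\right) = 265 \left(\left(\frac{3 i \sqrt{3}}{2} + 1\right) + 0\right) = 265 \left(\left(1 + \frac{3 i \sqrt{3}}{2}\right) + 0\right) = 265 \left(1 + \frac{3 i \sqrt{3}}{2}\right) = 265 + \frac{795 i \sqrt{3}}{2}$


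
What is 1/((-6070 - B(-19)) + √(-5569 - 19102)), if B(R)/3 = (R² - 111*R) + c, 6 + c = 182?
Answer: -14008/196248735 - I*√24671/196248735 ≈ -7.1379e-5 - 8.0036e-7*I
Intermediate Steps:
c = 176 (c = -6 + 182 = 176)
B(R) = 528 - 333*R + 3*R² (B(R) = 3*((R² - 111*R) + 176) = 3*(176 + R² - 111*R) = 528 - 333*R + 3*R²)
1/((-6070 - B(-19)) + √(-5569 - 19102)) = 1/((-6070 - (528 - 333*(-19) + 3*(-19)²)) + √(-5569 - 19102)) = 1/((-6070 - (528 + 6327 + 3*361)) + √(-24671)) = 1/((-6070 - (528 + 6327 + 1083)) + I*√24671) = 1/((-6070 - 1*7938) + I*√24671) = 1/((-6070 - 7938) + I*√24671) = 1/(-14008 + I*√24671)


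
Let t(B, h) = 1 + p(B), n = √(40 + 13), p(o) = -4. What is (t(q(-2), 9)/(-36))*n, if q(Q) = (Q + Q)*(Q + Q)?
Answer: √53/12 ≈ 0.60668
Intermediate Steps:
q(Q) = 4*Q² (q(Q) = (2*Q)*(2*Q) = 4*Q²)
n = √53 ≈ 7.2801
t(B, h) = -3 (t(B, h) = 1 - 4 = -3)
(t(q(-2), 9)/(-36))*n = (-3/(-36))*√53 = (-1/36*(-3))*√53 = √53/12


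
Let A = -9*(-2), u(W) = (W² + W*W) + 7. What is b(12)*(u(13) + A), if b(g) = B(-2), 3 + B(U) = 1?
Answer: -726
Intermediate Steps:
B(U) = -2 (B(U) = -3 + 1 = -2)
b(g) = -2
u(W) = 7 + 2*W² (u(W) = (W² + W²) + 7 = 2*W² + 7 = 7 + 2*W²)
A = 18
b(12)*(u(13) + A) = -2*((7 + 2*13²) + 18) = -2*((7 + 2*169) + 18) = -2*((7 + 338) + 18) = -2*(345 + 18) = -2*363 = -726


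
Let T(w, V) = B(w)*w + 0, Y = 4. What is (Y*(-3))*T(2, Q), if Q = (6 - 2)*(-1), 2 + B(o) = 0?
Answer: 48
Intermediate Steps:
B(o) = -2 (B(o) = -2 + 0 = -2)
Q = -4 (Q = 4*(-1) = -4)
T(w, V) = -2*w (T(w, V) = -2*w + 0 = -2*w)
(Y*(-3))*T(2, Q) = (4*(-3))*(-2*2) = -12*(-4) = 48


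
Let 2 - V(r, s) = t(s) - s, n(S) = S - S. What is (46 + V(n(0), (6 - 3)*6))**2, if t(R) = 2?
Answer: 4096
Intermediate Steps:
n(S) = 0
V(r, s) = s (V(r, s) = 2 - (2 - s) = 2 + (-2 + s) = s)
(46 + V(n(0), (6 - 3)*6))**2 = (46 + (6 - 3)*6)**2 = (46 + 3*6)**2 = (46 + 18)**2 = 64**2 = 4096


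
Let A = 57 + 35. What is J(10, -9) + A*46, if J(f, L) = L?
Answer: 4223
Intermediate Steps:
A = 92
J(10, -9) + A*46 = -9 + 92*46 = -9 + 4232 = 4223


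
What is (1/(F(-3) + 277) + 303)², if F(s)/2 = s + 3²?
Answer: 7668154624/83521 ≈ 91811.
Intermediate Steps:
F(s) = 18 + 2*s (F(s) = 2*(s + 3²) = 2*(s + 9) = 2*(9 + s) = 18 + 2*s)
(1/(F(-3) + 277) + 303)² = (1/((18 + 2*(-3)) + 277) + 303)² = (1/((18 - 6) + 277) + 303)² = (1/(12 + 277) + 303)² = (1/289 + 303)² = (87568/289)² = 7668154624/83521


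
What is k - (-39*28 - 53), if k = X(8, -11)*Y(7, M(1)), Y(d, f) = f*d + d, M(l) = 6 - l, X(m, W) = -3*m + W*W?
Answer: 5219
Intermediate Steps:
X(m, W) = W² - 3*m (X(m, W) = -3*m + W² = W² - 3*m)
Y(d, f) = d + d*f (Y(d, f) = d*f + d = d + d*f)
k = 4074 (k = ((-11)² - 3*8)*(7*(1 + (6 - 1*1))) = (121 - 24)*(7*(1 + (6 - 1))) = 97*(7*(1 + 5)) = 97*(7*6) = 97*42 = 4074)
k - (-39*28 - 53) = 4074 - (-39*28 - 53) = 4074 - (-1092 - 53) = 4074 - 1*(-1145) = 4074 + 1145 = 5219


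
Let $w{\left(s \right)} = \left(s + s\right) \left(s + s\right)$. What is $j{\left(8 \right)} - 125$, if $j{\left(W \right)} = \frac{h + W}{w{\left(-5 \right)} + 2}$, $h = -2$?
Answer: $- \frac{2124}{17} \approx -124.94$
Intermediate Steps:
$w{\left(s \right)} = 4 s^{2}$ ($w{\left(s \right)} = 2 s 2 s = 4 s^{2}$)
$j{\left(W \right)} = - \frac{1}{51} + \frac{W}{102}$ ($j{\left(W \right)} = \frac{-2 + W}{4 \left(-5\right)^{2} + 2} = \frac{-2 + W}{4 \cdot 25 + 2} = \frac{-2 + W}{100 + 2} = \frac{-2 + W}{102} = \left(-2 + W\right) \frac{1}{102} = - \frac{1}{51} + \frac{W}{102}$)
$j{\left(8 \right)} - 125 = \left(- \frac{1}{51} + \frac{1}{102} \cdot 8\right) - 125 = \left(- \frac{1}{51} + \frac{4}{51}\right) - 125 = \frac{1}{17} - 125 = - \frac{2124}{17}$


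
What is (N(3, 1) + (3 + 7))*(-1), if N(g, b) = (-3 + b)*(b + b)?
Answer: -6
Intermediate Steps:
N(g, b) = 2*b*(-3 + b) (N(g, b) = (-3 + b)*(2*b) = 2*b*(-3 + b))
(N(3, 1) + (3 + 7))*(-1) = (2*1*(-3 + 1) + (3 + 7))*(-1) = (2*1*(-2) + 10)*(-1) = (-4 + 10)*(-1) = 6*(-1) = -6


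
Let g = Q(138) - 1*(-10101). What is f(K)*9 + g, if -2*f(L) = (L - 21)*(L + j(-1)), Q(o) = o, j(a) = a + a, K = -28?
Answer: 3624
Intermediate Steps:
j(a) = 2*a
f(L) = -(-21 + L)*(-2 + L)/2 (f(L) = -(L - 21)*(L + 2*(-1))/2 = -(-21 + L)*(L - 2)/2 = -(-21 + L)*(-2 + L)/2)
g = 10239 (g = 138 - 1*(-10101) = 138 + 10101 = 10239)
f(K)*9 + g = (-21 - 1/2*(-28)**2 + (23/2)*(-28))*9 + 10239 = (-21 - 1/2*784 - 322)*9 + 10239 = (-21 - 392 - 322)*9 + 10239 = -735*9 + 10239 = -6615 + 10239 = 3624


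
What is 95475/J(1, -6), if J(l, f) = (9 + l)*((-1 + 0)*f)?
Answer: 6365/4 ≈ 1591.3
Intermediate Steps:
J(l, f) = -f*(9 + l) (J(l, f) = (9 + l)*(-f) = -f*(9 + l))
95475/J(1, -6) = 95475/((-1*(-6)*(9 + 1))) = 95475/((-1*(-6)*10)) = 95475/60 = 95475*(1/60) = 6365/4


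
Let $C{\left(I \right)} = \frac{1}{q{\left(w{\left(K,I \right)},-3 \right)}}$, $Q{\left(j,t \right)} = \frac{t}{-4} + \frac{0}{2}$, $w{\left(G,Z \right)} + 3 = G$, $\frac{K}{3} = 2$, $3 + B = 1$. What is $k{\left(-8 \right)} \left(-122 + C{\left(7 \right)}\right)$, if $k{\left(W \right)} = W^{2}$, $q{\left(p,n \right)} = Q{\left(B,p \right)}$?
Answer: $- \frac{23680}{3} \approx -7893.3$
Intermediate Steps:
$B = -2$ ($B = -3 + 1 = -2$)
$K = 6$ ($K = 3 \cdot 2 = 6$)
$w{\left(G,Z \right)} = -3 + G$
$Q{\left(j,t \right)} = - \frac{t}{4}$ ($Q{\left(j,t \right)} = t \left(- \frac{1}{4}\right) + 0 \cdot \frac{1}{2} = - \frac{t}{4} + 0 = - \frac{t}{4}$)
$q{\left(p,n \right)} = - \frac{p}{4}$
$C{\left(I \right)} = - \frac{4}{3}$ ($C{\left(I \right)} = \frac{1}{\left(- \frac{1}{4}\right) \left(-3 + 6\right)} = \frac{1}{\left(- \frac{1}{4}\right) 3} = \frac{1}{- \frac{3}{4}} = - \frac{4}{3}$)
$k{\left(-8 \right)} \left(-122 + C{\left(7 \right)}\right) = \left(-8\right)^{2} \left(-122 - \frac{4}{3}\right) = 64 \left(- \frac{370}{3}\right) = - \frac{23680}{3}$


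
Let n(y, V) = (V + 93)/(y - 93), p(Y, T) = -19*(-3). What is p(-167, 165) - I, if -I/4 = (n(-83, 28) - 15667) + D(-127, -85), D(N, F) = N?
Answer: -252487/4 ≈ -63122.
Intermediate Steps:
p(Y, T) = 57
n(y, V) = (93 + V)/(-93 + y)
I = 252715/4 (I = -4*(((93 + 28)/(-93 - 83) - 15667) - 127) = -4*((121/(-176) - 15667) - 127) = -4*((-1/176*121 - 15667) - 127) = -4*((-11/16 - 15667) - 127) = -4*(-250683/16 - 127) = -4*(-252715/16) = 252715/4 ≈ 63179.)
p(-167, 165) - I = 57 - 1*252715/4 = 57 - 252715/4 = -252487/4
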